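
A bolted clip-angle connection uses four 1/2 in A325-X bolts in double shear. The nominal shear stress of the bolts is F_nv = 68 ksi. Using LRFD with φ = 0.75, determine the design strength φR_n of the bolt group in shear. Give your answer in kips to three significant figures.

80.1 kips

A_b = π × 0.5² / 4 = 0.1963 in².
R_n = F_nv · A_b · n · n_s = 68 × 0.1963 × 4 × 2 = 106.8 kips.
Design strength φR_n = 0.75 × 106.8 = 80.1 kips.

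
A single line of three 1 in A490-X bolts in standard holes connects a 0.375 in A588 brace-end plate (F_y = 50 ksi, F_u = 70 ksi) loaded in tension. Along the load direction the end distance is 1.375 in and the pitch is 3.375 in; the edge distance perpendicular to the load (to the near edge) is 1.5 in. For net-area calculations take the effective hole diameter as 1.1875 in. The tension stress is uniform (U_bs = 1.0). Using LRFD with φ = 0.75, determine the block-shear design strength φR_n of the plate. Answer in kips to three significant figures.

78.8 kips

Shear plane L_v = 1.375 + 2·3.375 = 8.125 in; A_gv = 8.125 × 0.375 = 3.047 in².
A_nv = (8.125 − 2.5·1.1875) × 0.375 = 1.934 in².
A_nt = (1.5 − 0.5·1.1875) × 0.375 = 0.3398 in².
0.6 F_u A_nv = 81.21 kips; 0.6 F_y A_gv = 91.41 kips → shear rupture governs the shear term.
R_n = 81.21 + 1.0 × 70 × 0.3398 = 105 kips.
Design strength φR_n = 0.75 × 105 = 78.8 kips.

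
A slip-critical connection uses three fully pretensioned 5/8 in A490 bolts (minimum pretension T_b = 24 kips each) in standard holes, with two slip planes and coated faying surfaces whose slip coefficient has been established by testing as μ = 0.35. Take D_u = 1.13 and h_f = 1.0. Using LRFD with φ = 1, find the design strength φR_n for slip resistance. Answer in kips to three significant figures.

57 kips

R_n = μ · D_u · h_f · T_b · n_s · n_b = 0.35 × 1.13 × 1.0 × 24 × 2 × 3 = 56.95 kips.
Design strength φR_n = 1 × 56.95 = 57 kips.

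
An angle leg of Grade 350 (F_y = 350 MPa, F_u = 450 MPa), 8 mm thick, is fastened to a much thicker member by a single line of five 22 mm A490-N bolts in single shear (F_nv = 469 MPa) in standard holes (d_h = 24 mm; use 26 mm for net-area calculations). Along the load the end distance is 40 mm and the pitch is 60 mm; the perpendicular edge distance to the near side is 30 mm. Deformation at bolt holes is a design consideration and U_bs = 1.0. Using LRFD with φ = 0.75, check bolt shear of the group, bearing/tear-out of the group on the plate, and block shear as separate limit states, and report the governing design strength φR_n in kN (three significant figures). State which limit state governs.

310 kN (block shear governs)

Bolt shear: A_b = π·22²/4 = 380.1 mm²; R_n = 469 × 380.1 × 5 × 1 / 1000 = 891.4 kN → 0.75 × 891.4 = 669 kN.
Bearing: edge l_c = 28, r_n = 121 kN; interior l_c = 36, r_n = 155.5 kN; R_n = 121 + 4·155.5 = 743 kN → 557 kN.
Block shear: A_gv = 2240, A_nv = 1304, A_nt = 136 mm²; R_n = min(0.6F_uA_nv, 0.6F_yA_gv) + U_bs·F_u·A_nt = 413.3 kN → 310 kN.
Block shear governs: 310 kN.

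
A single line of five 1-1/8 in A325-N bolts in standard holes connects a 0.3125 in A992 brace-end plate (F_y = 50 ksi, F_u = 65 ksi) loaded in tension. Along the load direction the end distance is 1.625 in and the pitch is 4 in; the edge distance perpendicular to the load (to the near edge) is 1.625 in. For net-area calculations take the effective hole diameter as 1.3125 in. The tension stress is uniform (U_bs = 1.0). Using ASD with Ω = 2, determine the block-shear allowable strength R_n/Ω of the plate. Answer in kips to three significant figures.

81.2 kips

Shear plane L_v = 1.625 + 4·4 = 17.62 in; A_gv = 17.62 × 0.3125 = 5.508 in².
A_nv = (17.62 − 4.5·1.3125) × 0.3125 = 3.662 in².
A_nt = (1.625 − 0.5·1.3125) × 0.3125 = 0.3027 in².
0.6 F_u A_nv = 142.8 kips; 0.6 F_y A_gv = 165.2 kips → shear rupture governs the shear term.
R_n = 142.8 + 1.0 × 65 × 0.3027 = 162.5 kips.
Allowable strength R_n/Ω = 162.5 / 2 = 81.2 kips.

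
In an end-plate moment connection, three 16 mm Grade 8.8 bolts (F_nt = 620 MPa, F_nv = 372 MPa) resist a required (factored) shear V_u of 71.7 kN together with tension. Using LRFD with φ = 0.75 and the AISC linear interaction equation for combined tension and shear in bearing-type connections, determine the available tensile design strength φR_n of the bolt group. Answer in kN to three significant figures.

245 kN

A_b = π·16²/4 = 201.1 mm²; f_rv = 71.7 × 1000 / (3 × 201.1) = 118.9 MPa.
F'_nt = 1.3 F_nt − (F_nt / φF_nv) f_rv = 1.3·620 − (620/(0.75·372))·118.9 = 541.8 MPa, capped at F_nt → F'_nt = 541.8 MPa.
R_n = F'_nt · A_b · n = 541.8 × 201.1 × 3 / 1000 = 326.8 kN.
Design strength φR_n = 0.75 × 326.8 = 245 kN.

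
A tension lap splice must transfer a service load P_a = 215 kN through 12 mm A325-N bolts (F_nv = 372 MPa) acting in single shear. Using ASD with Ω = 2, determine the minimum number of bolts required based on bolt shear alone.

11 bolts

A_b = π·12²/4 = 113.1 mm².
Per-bolt allowable strength R_n/Ω = 372 × 113.1 × 1 / 1000 / 2 = 21.04 kN.
n ≥ 215 / 21.04 = 10.22 → use 11 bolts.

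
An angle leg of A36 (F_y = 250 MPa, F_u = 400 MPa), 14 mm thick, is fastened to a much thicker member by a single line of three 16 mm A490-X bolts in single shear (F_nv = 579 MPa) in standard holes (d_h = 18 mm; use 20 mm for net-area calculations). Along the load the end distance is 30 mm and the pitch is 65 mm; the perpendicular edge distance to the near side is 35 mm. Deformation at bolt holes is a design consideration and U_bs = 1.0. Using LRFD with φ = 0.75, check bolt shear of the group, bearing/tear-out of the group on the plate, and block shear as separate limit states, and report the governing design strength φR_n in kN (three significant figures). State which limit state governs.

262 kN (bolt shear governs)

Bolt shear: A_b = π·16²/4 = 201.1 mm²; R_n = 579 × 201.1 × 3 × 1 / 1000 = 349.2 kN → 0.75 × 349.2 = 262 kN.
Bearing: edge l_c = 21, r_n = 141.1 kN; interior l_c = 47, r_n = 215 kN; R_n = 141.1 + 2·215 = 571.2 kN → 428 kN.
Block shear: A_gv = 2240, A_nv = 1540, A_nt = 350 mm²; R_n = min(0.6F_uA_nv, 0.6F_yA_gv) + U_bs·F_u·A_nt = 476 kN → 357 kN.
Bolt shear governs: 262 kN.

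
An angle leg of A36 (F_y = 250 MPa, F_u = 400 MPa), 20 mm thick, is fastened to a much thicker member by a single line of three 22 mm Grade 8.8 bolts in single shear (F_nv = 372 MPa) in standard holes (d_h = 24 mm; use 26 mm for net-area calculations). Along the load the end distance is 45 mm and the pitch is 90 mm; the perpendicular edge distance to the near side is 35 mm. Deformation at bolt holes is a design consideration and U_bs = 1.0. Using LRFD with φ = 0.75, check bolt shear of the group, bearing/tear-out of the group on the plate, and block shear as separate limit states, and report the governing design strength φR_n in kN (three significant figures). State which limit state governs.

318 kN (bolt shear governs)

Bolt shear: A_b = π·22²/4 = 380.1 mm²; R_n = 372 × 380.1 × 3 × 1 / 1000 = 424.2 kN → 0.75 × 424.2 = 318 kN.
Bearing: edge l_c = 33, r_n = 316.8 kN; interior l_c = 66, r_n = 422.4 kN; R_n = 316.8 + 2·422.4 = 1162 kN → 871 kN.
Block shear: A_gv = 4500, A_nv = 3200, A_nt = 440 mm²; R_n = min(0.6F_uA_nv, 0.6F_yA_gv) + U_bs·F_u·A_nt = 851 kN → 638 kN.
Bolt shear governs: 318 kN.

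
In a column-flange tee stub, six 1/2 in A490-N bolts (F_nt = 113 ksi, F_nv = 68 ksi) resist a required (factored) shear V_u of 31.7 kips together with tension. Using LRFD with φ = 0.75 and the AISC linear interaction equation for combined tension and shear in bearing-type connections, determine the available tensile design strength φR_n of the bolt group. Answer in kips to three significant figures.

A_b = π·0.5²/4 = 0.1963 in²; f_rv = 31.7 / (6 × 0.1963) = 26.91 ksi.
F'_nt = 1.3 F_nt − (F_nt / φF_nv) f_rv = 1.3·113 − (113/(0.75·68))·26.91 = 87.28 ksi, capped at F_nt → F'_nt = 87.28 ksi.
R_n = F'_nt · A_b · n = 87.28 × 0.1963 × 6 = 102.8 kips.
Design strength φR_n = 0.75 × 102.8 = 77.1 kips.

77.1 kips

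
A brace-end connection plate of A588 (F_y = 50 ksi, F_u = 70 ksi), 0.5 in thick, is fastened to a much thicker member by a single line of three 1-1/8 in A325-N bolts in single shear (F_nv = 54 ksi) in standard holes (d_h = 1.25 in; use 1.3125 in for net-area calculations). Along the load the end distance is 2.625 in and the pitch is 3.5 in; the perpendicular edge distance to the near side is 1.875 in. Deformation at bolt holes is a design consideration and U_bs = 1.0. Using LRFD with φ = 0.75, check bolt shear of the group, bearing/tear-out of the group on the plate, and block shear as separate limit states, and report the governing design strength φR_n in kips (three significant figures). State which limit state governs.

Bolt shear: A_b = π·1.125²/4 = 0.994 in²; R_n = 54 × 0.994 × 3 × 1 = 161 kips → 0.75 × 161 = 121 kips.
Bearing: edge l_c = 2, r_n = 84 kips; interior l_c = 2.25, r_n = 94.5 kips; R_n = 84 + 2·94.5 = 273 kips → 205 kips.
Block shear: A_gv = 4.812, A_nv = 3.172, A_nt = 0.6094 in²; R_n = min(0.6F_uA_nv, 0.6F_yA_gv) + U_bs·F_u·A_nt = 175.9 kips → 132 kips.
Bolt shear governs: 121 kips.

121 kips (bolt shear governs)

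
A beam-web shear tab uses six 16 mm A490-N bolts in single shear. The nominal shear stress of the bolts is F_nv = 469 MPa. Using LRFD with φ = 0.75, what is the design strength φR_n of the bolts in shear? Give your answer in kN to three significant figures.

424 kN

A_b = π × 16² / 4 = 201.1 mm².
R_n = F_nv · A_b · n · n_s = 469 × 201.1 × 6 × 1 / 1000 = 565.8 kN.
Design strength φR_n = 0.75 × 565.8 = 424 kN.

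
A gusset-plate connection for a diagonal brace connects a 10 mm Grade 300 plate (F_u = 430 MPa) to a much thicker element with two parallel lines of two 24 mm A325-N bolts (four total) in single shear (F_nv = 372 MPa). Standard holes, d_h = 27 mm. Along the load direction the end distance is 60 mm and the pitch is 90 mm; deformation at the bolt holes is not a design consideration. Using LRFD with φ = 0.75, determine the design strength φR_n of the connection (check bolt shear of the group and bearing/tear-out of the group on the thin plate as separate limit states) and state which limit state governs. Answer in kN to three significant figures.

Bolt shear: A_b = π·24²/4 = 452.4 mm²; R_n = 372 × 452.4 × 4 × 1 / 1000 = 673.2 kN → 0.75 × 673.2 = 505 kN.
Bearing (1.5 l_c t F_u ≤ 3.0 d t F_u): upper limit = 3.0·24·10·430 / 1000 = 309.6 kN.
  Edge l_c = 60 − 27/2 = 46.5 → r_n = 299.9 kN; interior l_c = 90 − 27 = 63 → r_n = 309.6 kN.
  R_n,bearing = 2·299.9 + 2·309.6 = 1219 kN → 0.75 × 1219 = 914 kN.
Bolt shear governs: 505 kN.

505 kN (bolt shear governs)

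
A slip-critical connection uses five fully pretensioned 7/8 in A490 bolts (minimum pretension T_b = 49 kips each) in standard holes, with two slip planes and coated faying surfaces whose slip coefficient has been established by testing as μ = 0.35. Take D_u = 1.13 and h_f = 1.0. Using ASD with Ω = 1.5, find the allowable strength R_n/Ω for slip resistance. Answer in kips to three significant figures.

129 kips

R_n = μ · D_u · h_f · T_b · n_s · n_b = 0.35 × 1.13 × 1.0 × 49 × 2 × 5 = 193.8 kips.
Allowable strength R_n/Ω = 193.8 / 1.5 = 129 kips.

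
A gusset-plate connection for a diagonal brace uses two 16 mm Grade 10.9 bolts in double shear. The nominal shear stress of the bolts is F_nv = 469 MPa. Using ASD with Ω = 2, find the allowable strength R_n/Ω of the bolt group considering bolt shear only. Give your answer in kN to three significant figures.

A_b = π × 16² / 4 = 201.1 mm².
R_n = F_nv · A_b · n · n_s = 469 × 201.1 × 2 × 2 / 1000 = 377.2 kN.
Allowable strength R_n/Ω = 377.2 / 2 = 189 kN.

189 kN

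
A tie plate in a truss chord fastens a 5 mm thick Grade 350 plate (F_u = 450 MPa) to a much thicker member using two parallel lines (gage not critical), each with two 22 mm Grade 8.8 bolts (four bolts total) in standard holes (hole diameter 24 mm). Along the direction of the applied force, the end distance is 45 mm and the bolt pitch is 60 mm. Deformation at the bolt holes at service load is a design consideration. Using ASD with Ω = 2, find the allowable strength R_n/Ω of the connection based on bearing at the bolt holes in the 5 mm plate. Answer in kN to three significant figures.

186 kN

Per bolt r_n = 1.2 l_c t F_u ≤ 2.4 d t F_u; upper limit = 2.4 × 22 × 5 × 450 / 1000 = 118.8 kN.
Edge bolt: l_c = 45 − 24/2 = 33 mm → 1.2 × 33 × 5 × 450 / 1000 = 89.1 → r_n = 89.1 kN.
Interior bolts: l_c = 60 − 24 = 36 mm → 1.2 × 36 × 5 × 450 / 1000 = 97.2 → r_n = 97.2 kN.
R_n = 2 × 89.1 + 2 × 97.2 = 372.6 kN.
Allowable strength R_n/Ω = 372.6 / 2 = 186 kN.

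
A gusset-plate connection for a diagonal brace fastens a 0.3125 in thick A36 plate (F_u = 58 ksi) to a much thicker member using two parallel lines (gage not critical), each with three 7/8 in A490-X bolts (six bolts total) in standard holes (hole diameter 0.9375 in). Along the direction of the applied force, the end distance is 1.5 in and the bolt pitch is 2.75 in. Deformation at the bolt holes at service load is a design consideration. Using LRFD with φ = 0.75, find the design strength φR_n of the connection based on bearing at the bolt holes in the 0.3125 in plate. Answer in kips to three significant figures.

148 kips

Per bolt r_n = 1.2 l_c t F_u ≤ 2.4 d t F_u; upper limit = 2.4 × 0.875 × 0.3125 × 58 = 38.06 kips.
Edge bolt: l_c = 1.5 − 0.9375/2 = 1.031 in → 1.2 × 1.031 × 0.3125 × 58 = 22.43 → r_n = 22.43 kips.
Interior bolts: l_c = 2.75 − 0.9375 = 1.812 in → 1.2 × 1.812 × 0.3125 × 58 = 39.42 → r_n = 38.06 kips.
R_n = 2 × 22.43 + 4 × 38.06 = 197.1 kips.
Design strength φR_n = 0.75 × 197.1 = 148 kips.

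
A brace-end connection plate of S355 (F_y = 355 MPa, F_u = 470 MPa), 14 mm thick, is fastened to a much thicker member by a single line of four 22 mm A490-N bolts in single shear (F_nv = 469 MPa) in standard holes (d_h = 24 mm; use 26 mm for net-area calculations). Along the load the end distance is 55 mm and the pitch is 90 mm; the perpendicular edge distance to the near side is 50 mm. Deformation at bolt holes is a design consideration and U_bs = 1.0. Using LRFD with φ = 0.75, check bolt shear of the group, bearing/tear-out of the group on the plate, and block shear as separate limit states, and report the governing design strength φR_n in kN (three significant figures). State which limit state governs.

Bolt shear: A_b = π·22²/4 = 380.1 mm²; R_n = 469 × 380.1 × 4 × 1 / 1000 = 713.1 kN → 0.75 × 713.1 = 535 kN.
Bearing: edge l_c = 43, r_n = 339.5 kN; interior l_c = 66, r_n = 347.4 kN; R_n = 339.5 + 3·347.4 = 1382 kN → 1040 kN.
Block shear: A_gv = 4550, A_nv = 3276, A_nt = 518 mm²; R_n = min(0.6F_uA_nv, 0.6F_yA_gv) + U_bs·F_u·A_nt = 1167 kN → 875 kN.
Bolt shear governs: 535 kN.

535 kN (bolt shear governs)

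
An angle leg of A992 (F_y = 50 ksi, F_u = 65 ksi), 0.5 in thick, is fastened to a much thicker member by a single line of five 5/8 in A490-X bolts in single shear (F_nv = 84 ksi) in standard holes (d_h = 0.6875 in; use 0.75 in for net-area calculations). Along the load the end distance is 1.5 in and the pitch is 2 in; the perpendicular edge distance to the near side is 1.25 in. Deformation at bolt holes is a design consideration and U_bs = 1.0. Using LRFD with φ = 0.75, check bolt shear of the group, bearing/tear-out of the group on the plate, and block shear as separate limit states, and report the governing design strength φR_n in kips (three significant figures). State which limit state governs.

96.6 kips (bolt shear governs)

Bolt shear: A_b = π·0.625²/4 = 0.3068 in²; R_n = 84 × 0.3068 × 5 × 1 = 128.9 kips → 0.75 × 128.9 = 96.6 kips.
Bearing: edge l_c = 1.156, r_n = 45.09 kips; interior l_c = 1.312, r_n = 48.75 kips; R_n = 45.09 + 4·48.75 = 240.1 kips → 180 kips.
Block shear: A_gv = 4.75, A_nv = 3.062, A_nt = 0.4375 in²; R_n = min(0.6F_uA_nv, 0.6F_yA_gv) + U_bs·F_u·A_nt = 147.9 kips → 111 kips.
Bolt shear governs: 96.6 kips.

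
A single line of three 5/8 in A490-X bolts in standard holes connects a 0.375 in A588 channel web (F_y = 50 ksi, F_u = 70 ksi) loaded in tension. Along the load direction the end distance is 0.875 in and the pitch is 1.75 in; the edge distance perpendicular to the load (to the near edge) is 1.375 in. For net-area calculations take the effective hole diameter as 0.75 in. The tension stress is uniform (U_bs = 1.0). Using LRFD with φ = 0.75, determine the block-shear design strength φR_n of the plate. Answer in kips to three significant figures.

Shear plane L_v = 0.875 + 2·1.75 = 4.375 in; A_gv = 4.375 × 0.375 = 1.641 in².
A_nv = (4.375 − 2.5·0.75) × 0.375 = 0.9375 in².
A_nt = (1.375 − 0.5·0.75) × 0.375 = 0.375 in².
0.6 F_u A_nv = 39.38 kips; 0.6 F_y A_gv = 49.22 kips → shear rupture governs the shear term.
R_n = 39.38 + 1.0 × 70 × 0.375 = 65.62 kips.
Design strength φR_n = 0.75 × 65.62 = 49.2 kips.

49.2 kips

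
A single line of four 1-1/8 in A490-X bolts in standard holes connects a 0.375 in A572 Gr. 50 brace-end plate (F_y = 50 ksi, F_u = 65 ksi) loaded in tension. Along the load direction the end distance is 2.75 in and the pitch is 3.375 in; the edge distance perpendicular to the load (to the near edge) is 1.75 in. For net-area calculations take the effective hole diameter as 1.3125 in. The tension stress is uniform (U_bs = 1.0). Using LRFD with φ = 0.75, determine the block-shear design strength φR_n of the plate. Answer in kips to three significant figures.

Shear plane L_v = 2.75 + 3·3.375 = 12.88 in; A_gv = 12.88 × 0.375 = 4.828 in².
A_nv = (12.88 − 3.5·1.3125) × 0.375 = 3.105 in².
A_nt = (1.75 − 0.5·1.3125) × 0.375 = 0.4102 in².
0.6 F_u A_nv = 121.1 kips; 0.6 F_y A_gv = 144.8 kips → shear rupture governs the shear term.
R_n = 121.1 + 1.0 × 65 × 0.4102 = 147.8 kips.
Design strength φR_n = 0.75 × 147.8 = 111 kips.

111 kips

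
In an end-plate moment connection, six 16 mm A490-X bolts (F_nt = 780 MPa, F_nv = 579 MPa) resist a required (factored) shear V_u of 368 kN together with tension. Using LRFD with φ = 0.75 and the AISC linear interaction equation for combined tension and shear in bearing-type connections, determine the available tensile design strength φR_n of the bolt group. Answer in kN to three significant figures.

422 kN

A_b = π·16²/4 = 201.1 mm²; f_rv = 368 × 1000 / (6 × 201.1) = 305 MPa.
F'_nt = 1.3 F_nt − (F_nt / φF_nv) f_rv = 1.3·780 − (780/(0.75·579))·305 = 466.1 MPa, capped at F_nt → F'_nt = 466.1 MPa.
R_n = F'_nt · A_b · n = 466.1 × 201.1 × 6 / 1000 = 562.3 kN.
Design strength φR_n = 0.75 × 562.3 = 422 kN.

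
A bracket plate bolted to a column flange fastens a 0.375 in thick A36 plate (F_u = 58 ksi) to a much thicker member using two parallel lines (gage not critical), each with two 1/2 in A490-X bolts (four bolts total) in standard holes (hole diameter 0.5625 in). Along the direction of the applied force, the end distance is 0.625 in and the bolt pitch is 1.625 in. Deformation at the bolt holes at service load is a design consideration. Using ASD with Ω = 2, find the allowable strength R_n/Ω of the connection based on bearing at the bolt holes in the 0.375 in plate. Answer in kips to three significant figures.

35.1 kips

Per bolt r_n = 1.2 l_c t F_u ≤ 2.4 d t F_u; upper limit = 2.4 × 0.5 × 0.375 × 58 = 26.1 kips.
Edge bolt: l_c = 0.625 − 0.5625/2 = 0.3438 in → 1.2 × 0.3438 × 0.375 × 58 = 8.972 → r_n = 8.972 kips.
Interior bolts: l_c = 1.625 − 0.5625 = 1.062 in → 1.2 × 1.062 × 0.375 × 58 = 27.73 → r_n = 26.1 kips.
R_n = 2 × 8.972 + 2 × 26.1 = 70.14 kips.
Allowable strength R_n/Ω = 70.14 / 2 = 35.1 kips.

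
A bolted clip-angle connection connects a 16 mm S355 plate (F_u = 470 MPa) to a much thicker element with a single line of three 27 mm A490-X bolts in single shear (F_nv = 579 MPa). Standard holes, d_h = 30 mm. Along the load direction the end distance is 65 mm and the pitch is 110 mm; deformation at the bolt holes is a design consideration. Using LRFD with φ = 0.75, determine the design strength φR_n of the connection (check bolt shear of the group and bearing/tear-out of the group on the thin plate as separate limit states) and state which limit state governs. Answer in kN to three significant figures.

Bolt shear: A_b = π·27²/4 = 572.6 mm²; R_n = 579 × 572.6 × 3 × 1 / 1000 = 994.5 kN → 0.75 × 994.5 = 746 kN.
Bearing (1.2 l_c t F_u ≤ 2.4 d t F_u): upper limit = 2.4·27·16·470 / 1000 = 487.3 kN.
  Edge l_c = 65 − 30/2 = 50 → r_n = 451.2 kN; interior l_c = 110 − 30 = 80 → r_n = 487.3 kN.
  R_n,bearing = 1·451.2 + 2·487.3 = 1426 kN → 0.75 × 1426 = 1070 kN.
Bolt shear governs: 746 kN.

746 kN (bolt shear governs)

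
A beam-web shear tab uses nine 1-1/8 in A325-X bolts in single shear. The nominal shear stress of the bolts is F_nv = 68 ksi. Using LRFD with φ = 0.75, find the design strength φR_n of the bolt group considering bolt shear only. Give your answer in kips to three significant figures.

456 kips

A_b = π × 1.125² / 4 = 0.994 in².
R_n = F_nv · A_b · n · n_s = 68 × 0.994 × 9 × 1 = 608.3 kips.
Design strength φR_n = 0.75 × 608.3 = 456 kips.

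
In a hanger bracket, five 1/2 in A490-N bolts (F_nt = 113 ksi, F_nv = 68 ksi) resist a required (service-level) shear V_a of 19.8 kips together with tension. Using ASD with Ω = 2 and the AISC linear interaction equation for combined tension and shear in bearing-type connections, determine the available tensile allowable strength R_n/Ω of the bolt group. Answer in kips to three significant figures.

A_b = π·0.5²/4 = 0.1963 in²; f_rv = 19.8 / (5 × 0.1963) = 20.17 ksi.
F'_nt = 1.3 F_nt − (Ω F_nt / F_nv) f_rv = 1.3·113 − (2·113/68)·20.17 = 79.87 ksi, capped at F_nt → F'_nt = 79.87 ksi.
R_n = F'_nt · A_b · n = 79.87 × 0.1963 × 5 = 78.41 kips.
Allowable strength R_n/Ω = 78.41 / 2 = 39.2 kips.

39.2 kips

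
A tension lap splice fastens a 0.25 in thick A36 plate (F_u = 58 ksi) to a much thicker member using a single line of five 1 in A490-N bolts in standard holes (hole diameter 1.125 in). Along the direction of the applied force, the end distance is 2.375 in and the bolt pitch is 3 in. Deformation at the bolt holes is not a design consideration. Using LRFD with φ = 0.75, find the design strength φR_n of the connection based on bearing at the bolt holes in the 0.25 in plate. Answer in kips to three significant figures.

152 kips

Per bolt r_n = 1.5 l_c t F_u ≤ 3.0 d t F_u; upper limit = 3.0 × 1 × 0.25 × 58 = 43.5 kips.
Edge bolt: l_c = 2.375 − 1.125/2 = 1.812 in → 1.5 × 1.812 × 0.25 × 58 = 39.42 → r_n = 39.42 kips.
Interior bolts: l_c = 3 − 1.125 = 1.875 in → 1.5 × 1.875 × 0.25 × 58 = 40.78 → r_n = 40.78 kips.
R_n = 1 × 39.42 + 4 × 40.78 = 202.5 kips.
Design strength φR_n = 0.75 × 202.5 = 152 kips.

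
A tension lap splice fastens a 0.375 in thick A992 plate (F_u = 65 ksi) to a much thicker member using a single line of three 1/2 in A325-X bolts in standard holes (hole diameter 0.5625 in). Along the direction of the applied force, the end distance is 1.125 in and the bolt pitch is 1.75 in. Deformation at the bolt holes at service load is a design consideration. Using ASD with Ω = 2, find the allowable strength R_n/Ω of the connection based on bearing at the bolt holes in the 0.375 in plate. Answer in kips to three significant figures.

41.6 kips

Per bolt r_n = 1.2 l_c t F_u ≤ 2.4 d t F_u; upper limit = 2.4 × 0.5 × 0.375 × 65 = 29.25 kips.
Edge bolt: l_c = 1.125 − 0.5625/2 = 0.8438 in → 1.2 × 0.8438 × 0.375 × 65 = 24.68 → r_n = 24.68 kips.
Interior bolts: l_c = 1.75 − 0.5625 = 1.188 in → 1.2 × 1.188 × 0.375 × 65 = 34.73 → r_n = 29.25 kips.
R_n = 1 × 24.68 + 2 × 29.25 = 83.18 kips.
Allowable strength R_n/Ω = 83.18 / 2 = 41.6 kips.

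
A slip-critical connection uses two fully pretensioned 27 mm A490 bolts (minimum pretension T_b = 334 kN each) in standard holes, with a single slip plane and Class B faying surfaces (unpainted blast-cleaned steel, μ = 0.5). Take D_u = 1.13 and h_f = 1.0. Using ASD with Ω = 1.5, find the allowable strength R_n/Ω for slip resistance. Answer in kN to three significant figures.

252 kN

R_n = μ · D_u · h_f · T_b · n_s · n_b = 0.5 × 1.13 × 1.0 × 334 × 1 × 2 = 377.4 kN.
Allowable strength R_n/Ω = 377.4 / 1.5 = 252 kN.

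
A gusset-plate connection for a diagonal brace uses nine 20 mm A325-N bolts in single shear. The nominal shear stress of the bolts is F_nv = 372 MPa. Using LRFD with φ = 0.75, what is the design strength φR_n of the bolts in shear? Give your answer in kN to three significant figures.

789 kN

A_b = π × 20² / 4 = 314.2 mm².
R_n = F_nv · A_b · n · n_s = 372 × 314.2 × 9 × 1 / 1000 = 1052 kN.
Design strength φR_n = 0.75 × 1052 = 789 kN.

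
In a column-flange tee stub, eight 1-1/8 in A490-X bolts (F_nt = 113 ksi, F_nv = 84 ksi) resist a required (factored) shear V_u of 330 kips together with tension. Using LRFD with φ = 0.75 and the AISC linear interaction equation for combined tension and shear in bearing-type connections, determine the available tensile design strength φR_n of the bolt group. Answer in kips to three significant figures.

432 kips

A_b = π·1.125²/4 = 0.994 in²; f_rv = 330 / (8 × 0.994) = 41.5 ksi.
F'_nt = 1.3 F_nt − (F_nt / φF_nv) f_rv = 1.3·113 − (113/(0.75·84))·41.5 = 72.47 ksi, capped at F_nt → F'_nt = 72.47 ksi.
R_n = F'_nt · A_b · n = 72.47 × 0.994 × 8 = 576.3 kips.
Design strength φR_n = 0.75 × 576.3 = 432 kips.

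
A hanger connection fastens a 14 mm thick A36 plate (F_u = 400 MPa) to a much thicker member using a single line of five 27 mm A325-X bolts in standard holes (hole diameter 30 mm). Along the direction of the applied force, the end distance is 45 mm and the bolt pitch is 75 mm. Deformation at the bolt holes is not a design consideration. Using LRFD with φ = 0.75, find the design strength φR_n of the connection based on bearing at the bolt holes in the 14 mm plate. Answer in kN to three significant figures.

1320 kN

Per bolt r_n = 1.5 l_c t F_u ≤ 3.0 d t F_u; upper limit = 3.0 × 27 × 14 × 400 / 1000 = 453.6 kN.
Edge bolt: l_c = 45 − 30/2 = 30 mm → 1.5 × 30 × 14 × 400 / 1000 = 252 → r_n = 252 kN.
Interior bolts: l_c = 75 − 30 = 45 mm → 1.5 × 45 × 14 × 400 / 1000 = 378 → r_n = 378 kN.
R_n = 1 × 252 + 4 × 378 = 1764 kN.
Design strength φR_n = 0.75 × 1764 = 1320 kN.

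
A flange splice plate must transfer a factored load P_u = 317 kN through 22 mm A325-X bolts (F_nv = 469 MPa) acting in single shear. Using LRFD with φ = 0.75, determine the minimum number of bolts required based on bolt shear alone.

3 bolts

A_b = π·22²/4 = 380.1 mm².
Per-bolt design strength φR_n = 0.75 × 469 × 380.1 × 1 / 1000 = 133.7 kN.
n ≥ 317 / 133.7 = 2.371 → use 3 bolts.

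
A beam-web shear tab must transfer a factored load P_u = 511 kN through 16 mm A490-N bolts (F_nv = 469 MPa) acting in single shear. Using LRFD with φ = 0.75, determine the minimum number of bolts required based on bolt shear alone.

8 bolts

A_b = π·16²/4 = 201.1 mm².
Per-bolt design strength φR_n = 0.75 × 469 × 201.1 × 1 / 1000 = 70.72 kN.
n ≥ 511 / 70.72 = 7.225 → use 8 bolts.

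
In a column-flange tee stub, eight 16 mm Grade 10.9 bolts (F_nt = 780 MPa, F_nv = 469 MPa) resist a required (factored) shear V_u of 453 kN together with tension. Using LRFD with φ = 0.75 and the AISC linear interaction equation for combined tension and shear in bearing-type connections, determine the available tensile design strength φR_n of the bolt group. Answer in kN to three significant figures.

470 kN

A_b = π·16²/4 = 201.1 mm²; f_rv = 453 × 1000 / (8 × 201.1) = 281.6 MPa.
F'_nt = 1.3 F_nt − (F_nt / φF_nv) f_rv = 1.3·780 − (780/(0.75·469))·281.6 = 389.5 MPa, capped at F_nt → F'_nt = 389.5 MPa.
R_n = F'_nt · A_b · n = 389.5 × 201.1 × 8 / 1000 = 626.5 kN.
Design strength φR_n = 0.75 × 626.5 = 470 kN.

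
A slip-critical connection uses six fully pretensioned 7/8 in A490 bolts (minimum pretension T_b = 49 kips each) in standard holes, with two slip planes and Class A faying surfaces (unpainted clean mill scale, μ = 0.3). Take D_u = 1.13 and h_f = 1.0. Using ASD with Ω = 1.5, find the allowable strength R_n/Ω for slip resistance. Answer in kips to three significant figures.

R_n = μ · D_u · h_f · T_b · n_s · n_b = 0.3 × 1.13 × 1.0 × 49 × 2 × 6 = 199.3 kips.
Allowable strength R_n/Ω = 199.3 / 1.5 = 133 kips.

133 kips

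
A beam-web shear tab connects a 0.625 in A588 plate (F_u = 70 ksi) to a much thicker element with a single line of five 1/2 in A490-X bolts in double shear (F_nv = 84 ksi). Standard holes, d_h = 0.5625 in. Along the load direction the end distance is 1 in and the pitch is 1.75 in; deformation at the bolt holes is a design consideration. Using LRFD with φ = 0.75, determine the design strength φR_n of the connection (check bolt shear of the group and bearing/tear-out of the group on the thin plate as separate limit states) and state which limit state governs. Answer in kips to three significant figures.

Bolt shear: A_b = π·0.5²/4 = 0.1963 in²; R_n = 84 × 0.1963 × 5 × 2 = 164.9 kips → 0.75 × 164.9 = 124 kips.
Bearing (1.2 l_c t F_u ≤ 2.4 d t F_u): upper limit = 2.4·0.5·0.625·70 = 52.5 kips.
  Edge l_c = 1 − 0.5625/2 = 0.7188 → r_n = 37.73 kips; interior l_c = 1.75 − 0.5625 = 1.188 → r_n = 52.5 kips.
  R_n,bearing = 1·37.73 + 4·52.5 = 247.7 kips → 0.75 × 247.7 = 186 kips.
Bolt shear governs: 124 kips.

124 kips (bolt shear governs)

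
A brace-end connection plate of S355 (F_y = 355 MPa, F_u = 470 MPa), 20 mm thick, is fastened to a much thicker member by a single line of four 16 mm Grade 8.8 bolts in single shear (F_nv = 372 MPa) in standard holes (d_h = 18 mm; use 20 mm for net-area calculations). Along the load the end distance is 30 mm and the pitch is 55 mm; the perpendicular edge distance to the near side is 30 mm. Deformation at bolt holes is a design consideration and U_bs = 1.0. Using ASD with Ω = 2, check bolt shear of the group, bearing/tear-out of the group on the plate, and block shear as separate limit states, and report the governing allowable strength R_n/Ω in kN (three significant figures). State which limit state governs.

150 kN (bolt shear governs)

Bolt shear: A_b = π·16²/4 = 201.1 mm²; R_n = 372 × 201.1 × 4 × 1 / 1000 = 299.2 kN → 299.2 / 2 = 150 kN.
Bearing: edge l_c = 21, r_n = 236.9 kN; interior l_c = 37, r_n = 361 kN; R_n = 236.9 + 3·361 = 1320 kN → 660 kN.
Block shear: A_gv = 3900, A_nv = 2500, A_nt = 400 mm²; R_n = min(0.6F_uA_nv, 0.6F_yA_gv) + U_bs·F_u·A_nt = 893 kN → 446 kN.
Bolt shear governs: 150 kN.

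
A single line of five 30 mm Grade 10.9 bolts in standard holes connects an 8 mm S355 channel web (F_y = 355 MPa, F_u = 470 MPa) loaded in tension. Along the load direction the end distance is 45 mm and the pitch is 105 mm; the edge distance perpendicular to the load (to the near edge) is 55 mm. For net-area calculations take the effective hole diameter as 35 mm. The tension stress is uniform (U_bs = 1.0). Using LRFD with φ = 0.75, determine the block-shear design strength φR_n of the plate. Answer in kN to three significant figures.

626 kN

Shear plane L_v = 45 + 4·105 = 465 mm; A_gv = 465 × 8 = 3720 mm².
A_nv = (465 − 4.5·35) × 8 = 2460 mm².
A_nt = (55 − 0.5·35) × 8 = 300 mm².
0.6 F_u A_nv = 693.7 kN; 0.6 F_y A_gv = 792.4 kN → shear rupture governs the shear term.
R_n = 693.7 + 1.0 × 470 × 300 / 1000 = 834.7 kN.
Design strength φR_n = 0.75 × 834.7 = 626 kN.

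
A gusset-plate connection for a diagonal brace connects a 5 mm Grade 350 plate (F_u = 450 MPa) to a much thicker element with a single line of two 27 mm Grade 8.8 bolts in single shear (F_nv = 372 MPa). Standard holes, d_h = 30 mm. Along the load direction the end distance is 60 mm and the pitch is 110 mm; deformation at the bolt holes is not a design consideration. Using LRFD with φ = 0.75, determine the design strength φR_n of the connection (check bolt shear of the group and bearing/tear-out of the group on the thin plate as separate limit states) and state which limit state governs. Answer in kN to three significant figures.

251 kN (bearing governs)

Bolt shear: A_b = π·27²/4 = 572.6 mm²; R_n = 372 × 572.6 × 2 × 1 / 1000 = 426 kN → 0.75 × 426 = 319 kN.
Bearing (1.5 l_c t F_u ≤ 3.0 d t F_u): upper limit = 3.0·27·5·450 / 1000 = 182.2 kN.
  Edge l_c = 60 − 30/2 = 45 → r_n = 151.9 kN; interior l_c = 110 − 30 = 80 → r_n = 182.2 kN.
  R_n,bearing = 1·151.9 + 1·182.2 = 334.1 kN → 0.75 × 334.1 = 251 kN.
Bearing governs: 251 kN.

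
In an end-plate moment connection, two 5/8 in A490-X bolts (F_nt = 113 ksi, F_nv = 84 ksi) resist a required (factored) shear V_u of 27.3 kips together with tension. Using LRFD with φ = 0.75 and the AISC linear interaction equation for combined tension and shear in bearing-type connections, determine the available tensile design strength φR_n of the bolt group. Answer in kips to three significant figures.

A_b = π·0.625²/4 = 0.3068 in²; f_rv = 27.3 / (2 × 0.3068) = 44.49 ksi.
F'_nt = 1.3 F_nt − (F_nt / φF_nv) f_rv = 1.3·113 − (113/(0.75·84))·44.49 = 67.1 ksi, capped at F_nt → F'_nt = 67.1 ksi.
R_n = F'_nt · A_b · n = 67.1 × 0.3068 × 2 = 41.17 kips.
Design strength φR_n = 0.75 × 41.17 = 30.9 kips.

30.9 kips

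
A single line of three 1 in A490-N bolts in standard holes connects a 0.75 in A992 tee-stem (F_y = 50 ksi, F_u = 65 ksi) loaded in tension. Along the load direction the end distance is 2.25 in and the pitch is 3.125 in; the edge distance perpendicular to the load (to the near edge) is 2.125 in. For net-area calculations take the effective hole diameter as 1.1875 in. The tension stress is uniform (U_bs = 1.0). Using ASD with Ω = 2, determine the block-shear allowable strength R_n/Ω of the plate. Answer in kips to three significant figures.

Shear plane L_v = 2.25 + 2·3.125 = 8.5 in; A_gv = 8.5 × 0.75 = 6.375 in².
A_nv = (8.5 − 2.5·1.1875) × 0.75 = 4.148 in².
A_nt = (2.125 − 0.5·1.1875) × 0.75 = 1.148 in².
0.6 F_u A_nv = 161.8 kips; 0.6 F_y A_gv = 191.2 kips → shear rupture governs the shear term.
R_n = 161.8 + 1.0 × 65 × 1.148 = 236.4 kips.
Allowable strength R_n/Ω = 236.4 / 2 = 118 kips.

118 kips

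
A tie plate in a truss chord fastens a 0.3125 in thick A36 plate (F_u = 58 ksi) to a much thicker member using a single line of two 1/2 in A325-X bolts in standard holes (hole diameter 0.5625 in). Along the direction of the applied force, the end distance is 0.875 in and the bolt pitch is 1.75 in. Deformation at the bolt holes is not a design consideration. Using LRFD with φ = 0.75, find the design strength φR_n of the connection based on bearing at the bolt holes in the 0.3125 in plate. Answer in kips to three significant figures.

32.5 kips

Per bolt r_n = 1.5 l_c t F_u ≤ 3.0 d t F_u; upper limit = 3.0 × 0.5 × 0.3125 × 58 = 27.19 kips.
Edge bolt: l_c = 0.875 − 0.5625/2 = 0.5938 in → 1.5 × 0.5938 × 0.3125 × 58 = 16.14 → r_n = 16.14 kips.
Interior bolts: l_c = 1.75 − 0.5625 = 1.188 in → 1.5 × 1.188 × 0.3125 × 58 = 32.29 → r_n = 27.19 kips.
R_n = 1 × 16.14 + 1 × 27.19 = 43.33 kips.
Design strength φR_n = 0.75 × 43.33 = 32.5 kips.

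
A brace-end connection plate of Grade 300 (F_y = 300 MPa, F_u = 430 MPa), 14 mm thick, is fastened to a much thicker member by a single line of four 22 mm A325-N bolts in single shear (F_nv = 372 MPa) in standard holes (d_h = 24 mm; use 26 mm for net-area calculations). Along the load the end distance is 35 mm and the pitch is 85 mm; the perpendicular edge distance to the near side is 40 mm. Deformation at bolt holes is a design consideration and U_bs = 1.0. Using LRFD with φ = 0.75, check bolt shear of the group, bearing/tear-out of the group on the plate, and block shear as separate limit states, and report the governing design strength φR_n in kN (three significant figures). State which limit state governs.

424 kN (bolt shear governs)

Bolt shear: A_b = π·22²/4 = 380.1 mm²; R_n = 372 × 380.1 × 4 × 1 / 1000 = 565.6 kN → 0.75 × 565.6 = 424 kN.
Bearing: edge l_c = 23, r_n = 166.2 kN; interior l_c = 61, r_n = 317.9 kN; R_n = 166.2 + 3·317.9 = 1120 kN → 840 kN.
Block shear: A_gv = 4060, A_nv = 2786, A_nt = 378 mm²; R_n = min(0.6F_uA_nv, 0.6F_yA_gv) + U_bs·F_u·A_nt = 881.3 kN → 661 kN.
Bolt shear governs: 424 kN.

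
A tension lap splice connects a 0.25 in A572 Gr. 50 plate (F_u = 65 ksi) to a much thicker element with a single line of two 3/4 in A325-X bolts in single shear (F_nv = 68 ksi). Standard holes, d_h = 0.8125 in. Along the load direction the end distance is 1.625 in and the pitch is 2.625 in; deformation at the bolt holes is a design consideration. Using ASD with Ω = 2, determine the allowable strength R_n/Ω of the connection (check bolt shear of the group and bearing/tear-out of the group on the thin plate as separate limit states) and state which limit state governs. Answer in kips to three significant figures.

Bolt shear: A_b = π·0.75²/4 = 0.4418 in²; R_n = 68 × 0.4418 × 2 × 1 = 60.08 kips → 60.08 / 2 = 30 kips.
Bearing (1.2 l_c t F_u ≤ 2.4 d t F_u): upper limit = 2.4·0.75·0.25·65 = 29.25 kips.
  Edge l_c = 1.625 − 0.8125/2 = 1.219 → r_n = 23.77 kips; interior l_c = 2.625 − 0.8125 = 1.812 → r_n = 29.25 kips.
  R_n,bearing = 1·23.77 + 1·29.25 = 53.02 kips → 53.02 / 2 = 26.5 kips.
Bearing governs: 26.5 kips.

26.5 kips (bearing governs)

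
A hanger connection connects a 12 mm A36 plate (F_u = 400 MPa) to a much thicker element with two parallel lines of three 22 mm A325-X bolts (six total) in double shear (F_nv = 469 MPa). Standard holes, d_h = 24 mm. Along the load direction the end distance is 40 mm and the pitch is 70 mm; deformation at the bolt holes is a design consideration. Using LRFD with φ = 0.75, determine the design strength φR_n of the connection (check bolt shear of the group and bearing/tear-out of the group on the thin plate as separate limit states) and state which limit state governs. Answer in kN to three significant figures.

Bolt shear: A_b = π·22²/4 = 380.1 mm²; R_n = 469 × 380.1 × 6 × 2 / 1000 = 2139 kN → 0.75 × 2139 = 1600 kN.
Bearing (1.2 l_c t F_u ≤ 2.4 d t F_u): upper limit = 2.4·22·12·400 / 1000 = 253.4 kN.
  Edge l_c = 40 − 24/2 = 28 → r_n = 161.3 kN; interior l_c = 70 − 24 = 46 → r_n = 253.4 kN.
  R_n,bearing = 2·161.3 + 4·253.4 = 1336 kN → 0.75 × 1336 = 1000 kN.
Bearing governs: 1000 kN.

1000 kN (bearing governs)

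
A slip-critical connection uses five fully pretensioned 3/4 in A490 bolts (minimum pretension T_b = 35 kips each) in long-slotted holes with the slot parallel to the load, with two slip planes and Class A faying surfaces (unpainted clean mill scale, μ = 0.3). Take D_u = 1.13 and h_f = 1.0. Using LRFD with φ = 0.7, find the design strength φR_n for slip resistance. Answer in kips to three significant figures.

83.1 kips

R_n = μ · D_u · h_f · T_b · n_s · n_b = 0.3 × 1.13 × 1.0 × 35 × 2 × 5 = 118.6 kips.
Design strength φR_n = 0.7 × 118.6 = 83.1 kips.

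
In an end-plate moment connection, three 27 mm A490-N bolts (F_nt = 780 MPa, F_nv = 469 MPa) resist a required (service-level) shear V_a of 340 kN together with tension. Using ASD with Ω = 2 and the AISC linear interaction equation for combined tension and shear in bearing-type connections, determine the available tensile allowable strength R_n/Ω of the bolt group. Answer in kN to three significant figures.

A_b = π·27²/4 = 572.6 mm²; f_rv = 340 × 1000 / (3 × 572.6) = 197.9 MPa.
F'_nt = 1.3 F_nt − (Ω F_nt / F_nv) f_rv = 1.3·780 − (2·780/469)·197.9 = 355.6 MPa, capped at F_nt → F'_nt = 355.6 MPa.
R_n = F'_nt · A_b · n = 355.6 × 572.6 × 3 / 1000 = 610.8 kN.
Allowable strength R_n/Ω = 610.8 / 2 = 305 kN.

305 kN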